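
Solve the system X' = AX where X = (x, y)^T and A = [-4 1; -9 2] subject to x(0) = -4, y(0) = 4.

x(t) = 16te^(-t) - 4e^(-t), y(t) = 48te^(-t) + 4e^(-t)

Coefficient matrix A = [[-4, 1], [-9, 2]].
Characteristic polynomial det(A - λI) = λ^2 + 2λ + 1 = 0.
Single eigenvalue λ = -1 with algebraic multiplicity 2.
Eigenvector v = (-1,-3); generalized eigenvector w with (A-λI)w=v is (0,-1).
General solution: e^(-t)[c_1·v + c_2·(t·v + w)].
Applying x(0)=-4, y(0)=4 gives c_1=4, c_2=-16.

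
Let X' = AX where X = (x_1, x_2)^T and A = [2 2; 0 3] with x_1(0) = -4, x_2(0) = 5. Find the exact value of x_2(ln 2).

40

A = [[2,2],[0,3]]; eigenvalues λ = 2, 3.
Eigenvectors: (-1,0) for λ=2, (-2,-1) for λ=3.
From the initial condition, c_1 = 14, c_2 = -5.
x_2(ln 2) = (14)(2^2)(0) + (-5)(2^3)(-1) = 40.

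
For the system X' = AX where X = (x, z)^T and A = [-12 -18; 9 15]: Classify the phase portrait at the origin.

saddle

A = [[-12,-18],[9,15]]; det(A-λI) = λ^2 - 3λ - 18.
λ = -3, 6: opposite signs.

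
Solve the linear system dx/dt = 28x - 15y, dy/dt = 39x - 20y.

Coefficient matrix A = [[28, -15], [39, -20]].
Characteristic polynomial det(A - λI) = λ^2 - 8λ + 25 = 0.
Eigenvalues λ = 4 ± 3i (complex conjugate pair).
For λ=4+3i: an eigenvector is (1,2) - i(-2,-3) = (1 + 2i, 2 + 3i).
A real fundamental pair from Re and Im of e^((4+3i)t)v: X_1 = e^(4t)(cos(3t)·(1,2) + sin(3t)·(-2,-3)), X_2 = e^(4t)(sin(3t)·(1,2) - cos(3t)·(-2,-3)).
General solution: K_1X_1 + K_2X_2.

x(t) = -2K_1e^(4t)sin(3t) + K_1e^(4t)cos(3t) + K_2e^(4t)sin(3t) + 2K_2e^(4t)cos(3t), y(t) = -3K_1e^(4t)sin(3t) + 2K_1e^(4t)cos(3t) + 2K_2e^(4t)sin(3t) + 3K_2e^(4t)cos(3t)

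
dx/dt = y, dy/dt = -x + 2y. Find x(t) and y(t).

Coefficient matrix A = [[0, 1], [-1, 2]].
Characteristic polynomial det(A - λI) = λ^2 - 2λ + 1 = 0.
Single eigenvalue λ = 1 with algebraic multiplicity 2.
Eigenvector v = (1,1); generalized eigenvector w with (A-λI)w=v is (1,2).
General solution: e^(t)[C_1·v + C_2·(t·v + w)].

x(t) = C_1e^(t) + C_2te^(t) + C_2e^(t), y(t) = C_1e^(t) + C_2te^(t) + 2C_2e^(t)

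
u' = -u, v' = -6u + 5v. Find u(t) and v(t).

u(t) = K_1e^(-t), v(t) = K_1e^(-t) - K_2e^(5t)

Coefficient matrix A = [[-1, 0], [-6, 5]].
Characteristic polynomial det(A - λI) = λ^2 - 4λ - 5 = 0.
Eigenvalues λ = -1, 5.
For λ=-1: (A-λI) row 2 is [-6, 6], so an eigenvector is (1, 1).
For λ=5: (A-λI) row 1 is [-6, 0], so an eigenvector is (0, -1).
General solution: K_1e^(-t)(1,1) + K_2e^(5t)(0,-1).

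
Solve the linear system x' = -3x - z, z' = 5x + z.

x(t) = c_1e^(-t)cos(t) + c_2e^(-t)sin(t), z(t) = c_1e^(-t)sin(t) - 2c_1e^(-t)cos(t) - 2c_2e^(-t)sin(t) - c_2e^(-t)cos(t)

Coefficient matrix A = [[-3, -1], [5, 1]].
Characteristic polynomial det(A - λI) = λ^2 + 2λ + 2 = 0.
Eigenvalues λ = -1 ± i (complex conjugate pair).
For λ=-1+i: an eigenvector is (1,-2) - i(0,1) = (1, -2 - i).
A real fundamental pair from Re and Im of e^((-1+i)t)v: X_1 = e^(-t)(cos(t)·(1,-2) + sin(t)·(0,1)), X_2 = e^(-t)(sin(t)·(1,-2) - cos(t)·(0,1)).
General solution: c_1X_1 + c_2X_2.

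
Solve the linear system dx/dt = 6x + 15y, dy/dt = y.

x(t) = -c_1e^(6t) + 3c_2e^(t), y(t) = -c_2e^(t)

Coefficient matrix A = [[6, 15], [0, 1]].
Characteristic polynomial det(A - λI) = λ^2 - 7λ + 6 = 0.
Eigenvalues λ = 6, 1.
For λ=6: (A-λI) row 1 is [0, 15], so an eigenvector is (-1, 0).
For λ=1: (A-λI) row 1 is [5, 15], so an eigenvector is (3, -1).
General solution: c_1e^(6t)(-1,0) + c_2e^(t)(3,-1).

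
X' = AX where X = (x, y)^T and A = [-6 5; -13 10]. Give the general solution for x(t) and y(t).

x(t) = -2C_1e^(2t)sin(t) - C_1e^(2t)cos(t) - C_2e^(2t)sin(t) + 2C_2e^(2t)cos(t), y(t) = -3C_1e^(2t)sin(t) - 2C_1e^(2t)cos(t) - 2C_2e^(2t)sin(t) + 3C_2e^(2t)cos(t)

Coefficient matrix A = [[-6, 5], [-13, 10]].
Characteristic polynomial det(A - λI) = λ^2 - 4λ + 5 = 0.
Eigenvalues λ = 2 ± i (complex conjugate pair).
For λ=2+i: an eigenvector is (-1,-2) - i(-2,-3) = (-1 + 2i, -2 + 3i).
A real fundamental pair from Re and Im of e^((2+i)t)v: X_1 = e^(2t)(cos(t)·(-1,-2) + sin(t)·(-2,-3)), X_2 = e^(2t)(sin(t)·(-1,-2) - cos(t)·(-2,-3)).
General solution: C_1X_1 + C_2X_2.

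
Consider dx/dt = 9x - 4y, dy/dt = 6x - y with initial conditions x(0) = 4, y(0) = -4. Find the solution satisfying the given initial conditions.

Coefficient matrix A = [[9, -4], [6, -1]].
Characteristic polynomial det(A - λI) = λ^2 - 8λ + 15 = 0.
Eigenvalues λ = 3, 5.
For λ=3: (A-λI) row 1 is [6, -4], so an eigenvector is (-2, -3).
For λ=5: (A-λI) row 1 is [4, -4], so an eigenvector is (1, 1).
General solution: c_1e^(3t)(-2,-3) + c_2e^(5t)(1,1).
Applying x(0)=4, y(0)=-4 gives c_1=8, c_2=20.

x(t) = 20e^(5t) - 16e^(3t), y(t) = 20e^(5t) - 24e^(3t)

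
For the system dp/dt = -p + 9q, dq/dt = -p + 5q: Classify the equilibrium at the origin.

unstable improper node

A = [[-1,9],[-1,5]]; det(A-λI) = λ^2 - 4λ + 4.
repeated λ = 2 with a single eigenvector.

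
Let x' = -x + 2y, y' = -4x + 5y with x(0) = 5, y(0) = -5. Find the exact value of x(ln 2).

A = [[-1,2],[-4,5]]; eigenvalues λ = 1, 3.
Eigenvectors: (-1,-1) for λ=1, (-1,-2) for λ=3.
From the initial condition, c_1 = -15, c_2 = 10.
x(ln 2) = (-15)(2^1)(-1) + (10)(2^3)(-1) = -50.

-50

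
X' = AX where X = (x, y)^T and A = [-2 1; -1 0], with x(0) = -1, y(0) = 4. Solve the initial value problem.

x(t) = 5te^(-t) - e^(-t), y(t) = 5te^(-t) + 4e^(-t)

Coefficient matrix A = [[-2, 1], [-1, 0]].
Characteristic polynomial det(A - λI) = λ^2 + 2λ + 1 = 0.
Single eigenvalue λ = -1 with algebraic multiplicity 2.
Eigenvector v = (1,1); generalized eigenvector w with (A-λI)w=v is (-1,0).
General solution: e^(-t)[C_1·v + C_2·(t·v + w)].
Applying x(0)=-1, y(0)=4 gives C_1=4, C_2=5.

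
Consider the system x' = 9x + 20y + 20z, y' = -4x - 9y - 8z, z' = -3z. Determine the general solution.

Coefficient matrix A = [[9, 20, 20], [-4, -9, -8], [0, 0, -3]].
det(A - λI) = 0 gives eigenvalues λ = -3, -1, 1.
For λ=-3: eigenvector (-5,2,1).
For λ=-1: eigenvector (-2,1,0).
For λ=1: eigenvector (5,-2,0).
General solution: C_1e^(-3t)(-5,2,1) + C_2e^(-t)(-2,1,0) + C_3e^(t)(5,-2,0).

x(t) = -5C_1e^(-3t) - 2C_2e^(-t) + 5C_3e^(t), y(t) = 2C_1e^(-3t) + C_2e^(-t) - 2C_3e^(t), z(t) = C_1e^(-3t)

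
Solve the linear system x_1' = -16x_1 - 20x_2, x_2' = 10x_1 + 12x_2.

x_1(t) = 3K_1e^(-2t)sin(2t) + K_1e^(-2t)cos(2t) + K_2e^(-2t)sin(2t) - 3K_2e^(-2t)cos(2t), x_2(t) = -2K_1e^(-2t)sin(2t) - K_1e^(-2t)cos(2t) - K_2e^(-2t)sin(2t) + 2K_2e^(-2t)cos(2t)

Coefficient matrix A = [[-16, -20], [10, 12]].
Characteristic polynomial det(A - λI) = λ^2 + 4λ + 8 = 0.
Eigenvalues λ = -2 ± 2i (complex conjugate pair).
For λ=-2+2i: an eigenvector is (1,-1) - i(3,-2) = (1 - 3i, -1 + 2i).
A real fundamental pair from Re and Im of e^((-2+2i)t)v: X_1 = e^(-2t)(cos(2t)·(1,-1) + sin(2t)·(3,-2)), X_2 = e^(-2t)(sin(2t)·(1,-1) - cos(2t)·(3,-2)).
General solution: K_1X_1 + K_2X_2.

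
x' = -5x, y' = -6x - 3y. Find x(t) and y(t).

x(t) = K_1e^(-5t), y(t) = 3K_1e^(-5t) - K_2e^(-3t)

Coefficient matrix A = [[-5, 0], [-6, -3]].
Characteristic polynomial det(A - λI) = λ^2 + 8λ + 15 = 0.
Eigenvalues λ = -5, -3.
For λ=-5: (A-λI) row 2 is [-6, 2], so an eigenvector is (1, 3).
For λ=-3: (A-λI) row 1 is [-2, 0], so an eigenvector is (0, -1).
General solution: K_1e^(-5t)(1,3) + K_2e^(-3t)(0,-1).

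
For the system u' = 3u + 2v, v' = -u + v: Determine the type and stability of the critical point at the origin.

unstable spiral

A = [[3,2],[-1,1]]; det(A-λI) = λ^2 - 4λ + 5.
λ = 2 ± i: positive real part.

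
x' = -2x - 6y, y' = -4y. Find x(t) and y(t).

Coefficient matrix A = [[-2, -6], [0, -4]].
Characteristic polynomial det(A - λI) = λ^2 + 6λ + 8 = 0.
Eigenvalues λ = -2, -4.
For λ=-2: (A-λI) row 1 is [0, -6], so an eigenvector is (-1, 0).
For λ=-4: (A-λI) row 1 is [2, -6], so an eigenvector is (-3, -1).
General solution: c_1e^(-2t)(-1,0) + c_2e^(-4t)(-3,-1).

x(t) = -c_1e^(-2t) - 3c_2e^(-4t), y(t) = -c_2e^(-4t)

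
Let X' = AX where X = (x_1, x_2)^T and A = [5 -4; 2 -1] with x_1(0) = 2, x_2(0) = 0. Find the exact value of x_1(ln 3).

A = [[5,-4],[2,-1]]; eigenvalues λ = 3, 1.
Eigenvectors: (2,1) for λ=3, (1,1) for λ=1.
From the initial condition, c_1 = 2, c_2 = -2.
x_1(ln 3) = (2)(3^3)(2) + (-2)(3^1)(1) = 102.

102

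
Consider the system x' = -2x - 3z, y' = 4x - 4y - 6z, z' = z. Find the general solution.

x(t) = C_1e^(-2t) - C_3e^(t), y(t) = 2C_1e^(-2t) + C_2e^(-4t) - 2C_3e^(t), z(t) = C_3e^(t)

Coefficient matrix A = [[-2, 0, -3], [4, -4, -6], [0, 0, 1]].
det(A - λI) = 0 gives eigenvalues λ = -2, -4, 1.
For λ=-2: eigenvector (1,2,0).
For λ=-4: eigenvector (0,1,0).
For λ=1: eigenvector (-1,-2,1).
General solution: C_1e^(-2t)(1,2,0) + C_2e^(-4t)(0,1,0) + C_3e^(t)(-1,-2,1).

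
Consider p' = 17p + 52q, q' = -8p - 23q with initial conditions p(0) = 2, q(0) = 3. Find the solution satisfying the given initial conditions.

p(t) = 49e^(-3t)sin(4t) + 2e^(-3t)cos(4t), q(t) = -19e^(-3t)sin(4t) + 3e^(-3t)cos(4t)

Coefficient matrix A = [[17, 52], [-8, -23]].
Characteristic polynomial det(A - λI) = λ^2 + 6λ + 25 = 0.
Eigenvalues λ = -3 ± 4i (complex conjugate pair).
For λ=-3+4i: an eigenvector is (2,-1) - i(-3,1) = (2 + 3i, -1 - i).
A real fundamental pair from Re and Im of e^((-3+4i)t)v: X_1 = e^(-3t)(cos(4t)·(2,-1) + sin(4t)·(-3,1)), X_2 = e^(-3t)(sin(4t)·(2,-1) - cos(4t)·(-3,1)).
General solution: C_1X_1 + C_2X_2.
Applying p(0)=2, q(0)=3 gives C_1=-11, C_2=8.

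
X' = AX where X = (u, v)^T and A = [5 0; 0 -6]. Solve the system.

u(t) = -C_2e^(5t), v(t) = C_1e^(-6t)

Coefficient matrix A = [[5, 0], [0, -6]].
Characteristic polynomial det(A - λI) = λ^2 + λ - 30 = 0.
Eigenvalues λ = -6, 5.
For λ=-6: (A-λI) row 1 is [11, 0], so an eigenvector is (0, 1).
For λ=5: (A-λI) row 2 is [0, -11], so an eigenvector is (-1, 0).
General solution: C_1e^(-6t)(0,1) + C_2e^(5t)(-1,0).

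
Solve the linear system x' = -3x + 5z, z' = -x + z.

x(t) = -C_1e^(-t)sin(t) - 2C_1e^(-t)cos(t) - 2C_2e^(-t)sin(t) + C_2e^(-t)cos(t), z(t) = -C_1e^(-t)cos(t) - C_2e^(-t)sin(t)

Coefficient matrix A = [[-3, 5], [-1, 1]].
Characteristic polynomial det(A - λI) = λ^2 + 2λ + 2 = 0.
Eigenvalues λ = -1 ± i (complex conjugate pair).
For λ=-1+i: an eigenvector is (-2,-1) - i(-1,0) = (-2 + i, -1).
A real fundamental pair from Re and Im of e^((-1+i)t)v: X_1 = e^(-t)(cos(t)·(-2,-1) + sin(t)·(-1,0)), X_2 = e^(-t)(sin(t)·(-2,-1) - cos(t)·(-1,0)).
General solution: C_1X_1 + C_2X_2.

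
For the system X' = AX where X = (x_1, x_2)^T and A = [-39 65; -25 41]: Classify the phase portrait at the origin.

unstable spiral

A = [[-39,65],[-25,41]]; det(A-λI) = λ^2 - 2λ + 26.
λ = 1 ± 5i: positive real part.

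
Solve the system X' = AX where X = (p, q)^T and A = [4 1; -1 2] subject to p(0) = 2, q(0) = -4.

Coefficient matrix A = [[4, 1], [-1, 2]].
Characteristic polynomial det(A - λI) = λ^2 - 6λ + 9 = 0.
Single eigenvalue λ = 3 with algebraic multiplicity 2.
Eigenvector v = (1,-1); generalized eigenvector w with (A-λI)w=v is (1,0).
General solution: e^(3t)[c_1·v + c_2·(t·v + w)].
Applying p(0)=2, q(0)=-4 gives c_1=4, c_2=-2.

p(t) = -2te^(3t) + 2e^(3t), q(t) = 2te^(3t) - 4e^(3t)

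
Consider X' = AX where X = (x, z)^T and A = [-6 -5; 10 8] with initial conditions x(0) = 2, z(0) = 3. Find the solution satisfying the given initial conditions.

x(t) = -29e^(t)sin(t) + 2e^(t)cos(t), z(t) = 41e^(t)sin(t) + 3e^(t)cos(t)

Coefficient matrix A = [[-6, -5], [10, 8]].
Characteristic polynomial det(A - λI) = λ^2 - 2λ + 2 = 0.
Eigenvalues λ = 1 ± i (complex conjugate pair).
For λ=1+i: an eigenvector is (2,-3) - i(1,-1) = (2 - i, -3 + i).
A real fundamental pair from Re and Im of e^((1+i)t)v: X_1 = e^(t)(cos(t)·(2,-3) + sin(t)·(1,-1)), X_2 = e^(t)(sin(t)·(2,-3) - cos(t)·(1,-1)).
General solution: C_1X_1 + C_2X_2.
Applying x(0)=2, z(0)=3 gives C_1=-5, C_2=-12.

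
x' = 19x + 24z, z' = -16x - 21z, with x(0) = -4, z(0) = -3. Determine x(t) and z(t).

Coefficient matrix A = [[19, 24], [-16, -21]].
Characteristic polynomial det(A - λI) = λ^2 + 2λ - 15 = 0.
Eigenvalues λ = -5, 3.
For λ=-5: (A-λI) row 1 is [24, 24], so an eigenvector is (1, -1).
For λ=3: (A-λI) row 1 is [16, 24], so an eigenvector is (3, -2).
General solution: C_1e^(-5t)(1,-1) + C_2e^(3t)(3,-2).
Applying x(0)=-4, z(0)=-3 gives C_1=17, C_2=-7.

x(t) = -21e^(3t) + 17e^(-5t), z(t) = 14e^(3t) - 17e^(-5t)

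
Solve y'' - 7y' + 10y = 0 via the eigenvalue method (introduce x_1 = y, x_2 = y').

y(t) = K_1e^(5t) + K_2e^(2t)

Let x_1 = y, x_2 = y'. Then x_1' = x_2 and x_2' = -10x_1 + 7x_2.
A = [[0,1],[-10,7]]; det(A-λI) = λ^2 - 7λ + 10.
Eigenvalues λ = 5, 2 with eigenvectors (1,5), (1,2).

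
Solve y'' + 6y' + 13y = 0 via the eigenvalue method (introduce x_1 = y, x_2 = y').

Let x_1 = y, x_2 = y'. Then x_1' = x_2 and x_2' = -13x_1 - 6x_2.
A = [[0,1],[-13,-6]]; det(A-λI) = λ^2 + 6λ + 13.
Eigenvalues λ = -3 ± 2i.

y(t) = c_1e^(-3t)cos(2t) + c_2e^(-3t)sin(2t)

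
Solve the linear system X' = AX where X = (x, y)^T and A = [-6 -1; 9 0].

Coefficient matrix A = [[-6, -1], [9, 0]].
Characteristic polynomial det(A - λI) = λ^2 + 6λ + 9 = 0.
Single eigenvalue λ = -3 with algebraic multiplicity 2.
Eigenvector v = (-1,3); generalized eigenvector w with (A-λI)w=v is (1,-2).
General solution: e^(-3t)[C_1·v + C_2·(t·v + w)].

x(t) = -C_1e^(-3t) - C_2te^(-3t) + C_2e^(-3t), y(t) = 3C_1e^(-3t) + 3C_2te^(-3t) - 2C_2e^(-3t)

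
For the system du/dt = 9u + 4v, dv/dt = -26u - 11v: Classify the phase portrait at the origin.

stable spiral

A = [[9,4],[-26,-11]]; det(A-λI) = λ^2 + 2λ + 5.
λ = -1 ± 2i: negative real part.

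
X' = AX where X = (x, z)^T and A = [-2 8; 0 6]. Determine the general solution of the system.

x(t) = K_1e^(-2t) - K_2e^(6t), z(t) = -K_2e^(6t)

Coefficient matrix A = [[-2, 8], [0, 6]].
Characteristic polynomial det(A - λI) = λ^2 - 4λ - 12 = 0.
Eigenvalues λ = -2, 6.
For λ=-2: (A-λI) row 1 is [0, 8], so an eigenvector is (1, 0).
For λ=6: (A-λI) row 1 is [-8, 8], so an eigenvector is (-1, -1).
General solution: K_1e^(-2t)(1,0) + K_2e^(6t)(-1,-1).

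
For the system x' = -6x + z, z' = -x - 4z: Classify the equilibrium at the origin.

stable improper node

A = [[-6,1],[-1,-4]]; det(A-λI) = λ^2 + 10λ + 25.
repeated λ = -5 with a single eigenvector.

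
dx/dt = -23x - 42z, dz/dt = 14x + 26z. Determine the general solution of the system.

Coefficient matrix A = [[-23, -42], [14, 26]].
Characteristic polynomial det(A - λI) = λ^2 - 3λ - 10 = 0.
Eigenvalues λ = 5, -2.
For λ=5: (A-λI) row 1 is [-28, -42], so an eigenvector is (-3, 2).
For λ=-2: (A-λI) row 1 is [-21, -42], so an eigenvector is (-2, 1).
General solution: K_1e^(5t)(-3,2) + K_2e^(-2t)(-2,1).

x(t) = -3K_1e^(5t) - 2K_2e^(-2t), z(t) = 2K_1e^(5t) + K_2e^(-2t)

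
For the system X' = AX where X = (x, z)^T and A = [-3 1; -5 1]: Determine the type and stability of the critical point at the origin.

stable spiral

A = [[-3,1],[-5,1]]; det(A-λI) = λ^2 + 2λ + 2.
λ = -1 ± i: negative real part.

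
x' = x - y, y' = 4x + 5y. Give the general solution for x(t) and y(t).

x(t) = -K_1e^(3t) - K_2te^(3t) - K_2e^(3t), y(t) = 2K_1e^(3t) + 2K_2te^(3t) + 3K_2e^(3t)

Coefficient matrix A = [[1, -1], [4, 5]].
Characteristic polynomial det(A - λI) = λ^2 - 6λ + 9 = 0.
Single eigenvalue λ = 3 with algebraic multiplicity 2.
Eigenvector v = (-1,2); generalized eigenvector w with (A-λI)w=v is (-1,3).
General solution: e^(3t)[K_1·v + K_2·(t·v + w)].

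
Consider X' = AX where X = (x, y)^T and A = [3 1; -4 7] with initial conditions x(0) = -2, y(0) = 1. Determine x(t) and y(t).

Coefficient matrix A = [[3, 1], [-4, 7]].
Characteristic polynomial det(A - λI) = λ^2 - 10λ + 25 = 0.
Single eigenvalue λ = 5 with algebraic multiplicity 2.
Eigenvector v = (1,2); generalized eigenvector w with (A-λI)w=v is (1,3).
General solution: e^(5t)[c_1·v + c_2·(t·v + w)].
Applying x(0)=-2, y(0)=1 gives c_1=-7, c_2=5.

x(t) = 5te^(5t) - 2e^(5t), y(t) = 10te^(5t) + e^(5t)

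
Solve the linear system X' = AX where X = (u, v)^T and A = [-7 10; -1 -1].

Coefficient matrix A = [[-7, 10], [-1, -1]].
Characteristic polynomial det(A - λI) = λ^2 + 8λ + 17 = 0.
Eigenvalues λ = -4 ± i (complex conjugate pair).
For λ=-4+i: an eigenvector is (1,0) - i(-3,-1) = (1 + 3i, 0 + i).
A real fundamental pair from Re and Im of e^((-4+i)t)v: X_1 = e^(-4t)(cos(t)·(1,0) + sin(t)·(-3,-1)), X_2 = e^(-4t)(sin(t)·(1,0) - cos(t)·(-3,-1)).
General solution: K_1X_1 + K_2X_2.

u(t) = -3K_1e^(-4t)sin(t) + K_1e^(-4t)cos(t) + K_2e^(-4t)sin(t) + 3K_2e^(-4t)cos(t), v(t) = -K_1e^(-4t)sin(t) + K_2e^(-4t)cos(t)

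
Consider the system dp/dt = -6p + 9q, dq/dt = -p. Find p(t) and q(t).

p(t) = 3C_1e^(-3t) + 3C_2te^(-3t) + 2C_2e^(-3t), q(t) = C_1e^(-3t) + C_2te^(-3t) + C_2e^(-3t)

Coefficient matrix A = [[-6, 9], [-1, 0]].
Characteristic polynomial det(A - λI) = λ^2 + 6λ + 9 = 0.
Single eigenvalue λ = -3 with algebraic multiplicity 2.
Eigenvector v = (3,1); generalized eigenvector w with (A-λI)w=v is (2,1).
General solution: e^(-3t)[C_1·v + C_2·(t·v + w)].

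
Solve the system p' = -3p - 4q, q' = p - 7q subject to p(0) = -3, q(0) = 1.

Coefficient matrix A = [[-3, -4], [1, -7]].
Characteristic polynomial det(A - λI) = λ^2 + 10λ + 25 = 0.
Single eigenvalue λ = -5 with algebraic multiplicity 2.
Eigenvector v = (2,1); generalized eigenvector w with (A-λI)w=v is (-3,-2).
General solution: e^(-5t)[c_1·v + c_2·(t·v + w)].
Applying p(0)=-3, q(0)=1 gives c_1=-9, c_2=-5.

p(t) = -10te^(-5t) - 3e^(-5t), q(t) = -5te^(-5t) + e^(-5t)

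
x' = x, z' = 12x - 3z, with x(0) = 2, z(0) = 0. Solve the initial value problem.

Coefficient matrix A = [[1, 0], [12, -3]].
Characteristic polynomial det(A - λI) = λ^2 + 2λ - 3 = 0.
Eigenvalues λ = -3, 1.
For λ=-3: (A-λI) row 1 is [4, 0], so an eigenvector is (0, 1).
For λ=1: (A-λI) row 2 is [12, -4], so an eigenvector is (1, 3).
General solution: K_1e^(-3t)(0,1) + K_2e^(t)(1,3).
Applying x(0)=2, z(0)=0 gives K_1=-6, K_2=2.

x(t) = 2e^(t), z(t) = 6e^(t) - 6e^(-3t)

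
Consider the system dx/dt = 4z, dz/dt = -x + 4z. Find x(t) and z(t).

x(t) = 2c_1e^(2t) + 2c_2te^(2t) + 3c_2e^(2t), z(t) = c_1e^(2t) + c_2te^(2t) + 2c_2e^(2t)

Coefficient matrix A = [[0, 4], [-1, 4]].
Characteristic polynomial det(A - λI) = λ^2 - 4λ + 4 = 0.
Single eigenvalue λ = 2 with algebraic multiplicity 2.
Eigenvector v = (2,1); generalized eigenvector w with (A-λI)w=v is (3,2).
General solution: e^(2t)[c_1·v + c_2·(t·v + w)].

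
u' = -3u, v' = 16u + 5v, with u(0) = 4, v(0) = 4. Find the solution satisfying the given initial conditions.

Coefficient matrix A = [[-3, 0], [16, 5]].
Characteristic polynomial det(A - λI) = λ^2 - 2λ - 15 = 0.
Eigenvalues λ = 5, -3.
For λ=5: (A-λI) row 1 is [-8, 0], so an eigenvector is (0, 1).
For λ=-3: (A-λI) row 2 is [16, 8], so an eigenvector is (-1, 2).
General solution: K_1e^(5t)(0,1) + K_2e^(-3t)(-1,2).
Applying u(0)=4, v(0)=4 gives K_1=12, K_2=-4.

u(t) = 4e^(-3t), v(t) = 12e^(5t) - 8e^(-3t)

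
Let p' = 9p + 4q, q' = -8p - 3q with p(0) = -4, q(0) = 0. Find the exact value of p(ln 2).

A = [[9,4],[-8,-3]]; eigenvalues λ = 1, 5.
Eigenvectors: (-1,2) for λ=1, (-1,1) for λ=5.
From the initial condition, c_1 = -4, c_2 = 8.
p(ln 2) = (-4)(2^1)(-1) + (8)(2^5)(-1) = -248.

-248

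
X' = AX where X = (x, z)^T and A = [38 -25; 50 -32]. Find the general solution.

x(t) = c_1e^(3t)sin(5t) - 2c_1e^(3t)cos(5t) - 2c_2e^(3t)sin(5t) - c_2e^(3t)cos(5t), z(t) = c_1e^(3t)sin(5t) - 3c_1e^(3t)cos(5t) - 3c_2e^(3t)sin(5t) - c_2e^(3t)cos(5t)

Coefficient matrix A = [[38, -25], [50, -32]].
Characteristic polynomial det(A - λI) = λ^2 - 6λ + 34 = 0.
Eigenvalues λ = 3 ± 5i (complex conjugate pair).
For λ=3+5i: an eigenvector is (-2,-3) - i(1,1) = (-2 - i, -3 - i).
A real fundamental pair from Re and Im of e^((3+5i)t)v: X_1 = e^(3t)(cos(5t)·(-2,-3) + sin(5t)·(1,1)), X_2 = e^(3t)(sin(5t)·(-2,-3) - cos(5t)·(1,1)).
General solution: c_1X_1 + c_2X_2.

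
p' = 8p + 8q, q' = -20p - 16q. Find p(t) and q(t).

Coefficient matrix A = [[8, 8], [-20, -16]].
Characteristic polynomial det(A - λI) = λ^2 + 8λ + 32 = 0.
Eigenvalues λ = -4 ± 4i (complex conjugate pair).
For λ=-4+4i: an eigenvector is (-1,2) - i(1,-1) = (-1 - i, 2 + i).
A real fundamental pair from Re and Im of e^((-4+4i)t)v: X_1 = e^(-4t)(cos(4t)·(-1,2) + sin(4t)·(1,-1)), X_2 = e^(-4t)(sin(4t)·(-1,2) - cos(4t)·(1,-1)).
General solution: K_1X_1 + K_2X_2.

p(t) = K_1e^(-4t)sin(4t) - K_1e^(-4t)cos(4t) - K_2e^(-4t)sin(4t) - K_2e^(-4t)cos(4t), q(t) = -K_1e^(-4t)sin(4t) + 2K_1e^(-4t)cos(4t) + 2K_2e^(-4t)sin(4t) + K_2e^(-4t)cos(4t)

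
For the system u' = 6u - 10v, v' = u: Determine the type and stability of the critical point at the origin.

unstable spiral

A = [[6,-10],[1,0]]; det(A-λI) = λ^2 - 6λ + 10.
λ = 3 ± i: positive real part.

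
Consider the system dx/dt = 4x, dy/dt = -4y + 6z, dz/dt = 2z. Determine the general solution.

x(t) = K_1e^(4t), y(t) = K_2e^(2t) + K_3e^(-4t), z(t) = K_2e^(2t)

Coefficient matrix A = [[4, 0, 0], [0, -4, 6], [0, 0, 2]].
det(A - λI) = 0 gives eigenvalues λ = 4, 2, -4.
For λ=4: eigenvector (1,0,0).
For λ=2: eigenvector (0,1,1).
For λ=-4: eigenvector (0,1,0).
General solution: K_1e^(4t)(1,0,0) + K_2e^(2t)(0,1,1) + K_3e^(-4t)(0,1,0).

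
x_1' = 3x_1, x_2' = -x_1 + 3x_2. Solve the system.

Coefficient matrix A = [[3, 0], [-1, 3]].
Characteristic polynomial det(A - λI) = λ^2 - 6λ + 9 = 0.
Single eigenvalue λ = 3 with algebraic multiplicity 2.
Eigenvector v = (0,1); generalized eigenvector w with (A-λI)w=v is (-1,-2).
General solution: e^(3t)[K_1·v + K_2·(t·v + w)].

x_1(t) = -K_2e^(3t), x_2(t) = K_1e^(3t) + K_2te^(3t) - 2K_2e^(3t)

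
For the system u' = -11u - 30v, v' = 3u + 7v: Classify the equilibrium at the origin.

A = [[-11,-30],[3,7]]; det(A-λI) = λ^2 + 4λ + 13.
λ = -2 ± 3i: negative real part.

stable spiral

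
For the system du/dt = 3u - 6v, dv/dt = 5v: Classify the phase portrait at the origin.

A = [[3,-6],[0,5]]; det(A-λI) = λ^2 - 8λ + 15.
λ = 5, 3: both positive.

unstable node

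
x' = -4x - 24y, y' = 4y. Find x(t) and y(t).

Coefficient matrix A = [[-4, -24], [0, 4]].
Characteristic polynomial det(A - λI) = λ^2 - 16 = 0.
Eigenvalues λ = 4, -4.
For λ=4: (A-λI) row 1 is [-8, -24], so an eigenvector is (-3, 1).
For λ=-4: (A-λI) row 1 is [0, -24], so an eigenvector is (-1, 0).
General solution: K_1e^(4t)(-3,1) + K_2e^(-4t)(-1,0).

x(t) = -3K_1e^(4t) - K_2e^(-4t), y(t) = K_1e^(4t)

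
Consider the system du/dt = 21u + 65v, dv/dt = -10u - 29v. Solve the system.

Coefficient matrix A = [[21, 65], [-10, -29]].
Characteristic polynomial det(A - λI) = λ^2 + 8λ + 41 = 0.
Eigenvalues λ = -4 ± 5i (complex conjugate pair).
For λ=-4+5i: an eigenvector is (-2,1) - i(3,-1) = (-2 - 3i, 1 + i).
A real fundamental pair from Re and Im of e^((-4+5i)t)v: X_1 = e^(-4t)(cos(5t)·(-2,1) + sin(5t)·(3,-1)), X_2 = e^(-4t)(sin(5t)·(-2,1) - cos(5t)·(3,-1)).
General solution: K_1X_1 + K_2X_2.

u(t) = 3K_1e^(-4t)sin(5t) - 2K_1e^(-4t)cos(5t) - 2K_2e^(-4t)sin(5t) - 3K_2e^(-4t)cos(5t), v(t) = -K_1e^(-4t)sin(5t) + K_1e^(-4t)cos(5t) + K_2e^(-4t)sin(5t) + K_2e^(-4t)cos(5t)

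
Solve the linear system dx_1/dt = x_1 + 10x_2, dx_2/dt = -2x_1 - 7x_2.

x_1(t) = -2C_1e^(-3t)sin(2t) - C_1e^(-3t)cos(2t) - C_2e^(-3t)sin(2t) + 2C_2e^(-3t)cos(2t), x_2(t) = C_1e^(-3t)sin(2t) - C_2e^(-3t)cos(2t)

Coefficient matrix A = [[1, 10], [-2, -7]].
Characteristic polynomial det(A - λI) = λ^2 + 6λ + 13 = 0.
Eigenvalues λ = -3 ± 2i (complex conjugate pair).
For λ=-3+2i: an eigenvector is (-1,0) - i(-2,1) = (-1 + 2i, 0 - i).
A real fundamental pair from Re and Im of e^((-3+2i)t)v: X_1 = e^(-3t)(cos(2t)·(-1,0) + sin(2t)·(-2,1)), X_2 = e^(-3t)(sin(2t)·(-1,0) - cos(2t)·(-2,1)).
General solution: C_1X_1 + C_2X_2.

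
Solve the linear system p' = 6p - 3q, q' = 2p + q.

Coefficient matrix A = [[6, -3], [2, 1]].
Characteristic polynomial det(A - λI) = λ^2 - 7λ + 12 = 0.
Eigenvalues λ = 4, 3.
For λ=4: (A-λI) row 1 is [2, -3], so an eigenvector is (-3, -2).
For λ=3: (A-λI) row 1 is [3, -3], so an eigenvector is (1, 1).
General solution: c_1e^(4t)(-3,-2) + c_2e^(3t)(1,1).

p(t) = -3c_1e^(4t) + c_2e^(3t), q(t) = -2c_1e^(4t) + c_2e^(3t)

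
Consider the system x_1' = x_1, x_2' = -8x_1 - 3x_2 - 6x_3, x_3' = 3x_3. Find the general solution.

x_1(t) = C_3e^(t), x_2(t) = -C_1e^(3t) + C_2e^(-3t) - 2C_3e^(t), x_3(t) = C_1e^(3t)

Coefficient matrix A = [[1, 0, 0], [-8, -3, -6], [0, 0, 3]].
det(A - λI) = 0 gives eigenvalues λ = 3, -3, 1.
For λ=3: eigenvector (0,-1,1).
For λ=-3: eigenvector (0,1,0).
For λ=1: eigenvector (1,-2,0).
General solution: C_1e^(3t)(0,-1,1) + C_2e^(-3t)(0,1,0) + C_3e^(t)(1,-2,0).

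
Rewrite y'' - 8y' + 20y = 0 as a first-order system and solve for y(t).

y(t) = K_1e^(4t)cos(2t) + K_2e^(4t)sin(2t)

Let x_1 = y, x_2 = y'. Then x_1' = x_2 and x_2' = -20x_1 + 8x_2.
A = [[0,1],[-20,8]]; det(A-λI) = λ^2 - 8λ + 20.
Eigenvalues λ = 4 ± 2i.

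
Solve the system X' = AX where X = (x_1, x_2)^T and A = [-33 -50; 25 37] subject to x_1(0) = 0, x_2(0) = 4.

Coefficient matrix A = [[-33, -50], [25, 37]].
Characteristic polynomial det(A - λI) = λ^2 - 4λ + 29 = 0.
Eigenvalues λ = 2 ± 5i (complex conjugate pair).
For λ=2+5i: an eigenvector is (-3,2) - i(1,-1) = (-3 - i, 2 + i).
A real fundamental pair from Re and Im of e^((2+5i)t)v: X_1 = e^(2t)(cos(5t)·(-3,2) + sin(5t)·(1,-1)), X_2 = e^(2t)(sin(5t)·(-3,2) - cos(5t)·(1,-1)).
General solution: K_1X_1 + K_2X_2.
Applying x_1(0)=0, x_2(0)=4 gives K_1=-4, K_2=12.

x_1(t) = -40e^(2t)sin(5t), x_2(t) = 28e^(2t)sin(5t) + 4e^(2t)cos(5t)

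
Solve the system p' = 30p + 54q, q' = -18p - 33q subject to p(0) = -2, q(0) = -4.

p(t) = -32e^(3t) + 30e^(-6t), q(t) = 16e^(3t) - 20e^(-6t)

Coefficient matrix A = [[30, 54], [-18, -33]].
Characteristic polynomial det(A - λI) = λ^2 + 3λ - 18 = 0.
Eigenvalues λ = -6, 3.
For λ=-6: (A-λI) row 1 is [36, 54], so an eigenvector is (-3, 2).
For λ=3: (A-λI) row 1 is [27, 54], so an eigenvector is (-2, 1).
General solution: c_1e^(-6t)(-3,2) + c_2e^(3t)(-2,1).
Applying p(0)=-2, q(0)=-4 gives c_1=-10, c_2=16.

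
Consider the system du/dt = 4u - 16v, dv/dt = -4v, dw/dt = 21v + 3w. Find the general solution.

u(t) = 2c_1e^(-4t) + c_2e^(4t), v(t) = c_1e^(-4t), w(t) = -3c_1e^(-4t) + c_3e^(3t)

Coefficient matrix A = [[4, -16, 0], [0, -4, 0], [0, 21, 3]].
det(A - λI) = 0 gives eigenvalues λ = -4, 4, 3.
For λ=-4: eigenvector (2,1,-3).
For λ=4: eigenvector (1,0,0).
For λ=3: eigenvector (0,0,1).
General solution: c_1e^(-4t)(2,1,-3) + c_2e^(4t)(1,0,0) + c_3e^(3t)(0,0,1).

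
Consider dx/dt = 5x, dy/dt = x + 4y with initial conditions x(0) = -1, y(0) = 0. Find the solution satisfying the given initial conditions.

Coefficient matrix A = [[5, 0], [1, 4]].
Characteristic polynomial det(A - λI) = λ^2 - 9λ + 20 = 0.
Eigenvalues λ = 5, 4.
For λ=5: (A-λI) row 2 is [1, -1], so an eigenvector is (1, 1).
For λ=4: (A-λI) row 1 is [1, 0], so an eigenvector is (0, -1).
General solution: K_1e^(5t)(1,1) + K_2e^(4t)(0,-1).
Applying x(0)=-1, y(0)=0 gives K_1=-1, K_2=-1.

x(t) = -e^(5t), y(t) = -e^(5t) + e^(4t)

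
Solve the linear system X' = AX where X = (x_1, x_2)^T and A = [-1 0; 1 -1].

Coefficient matrix A = [[-1, 0], [1, -1]].
Characteristic polynomial det(A - λI) = λ^2 + 2λ + 1 = 0.
Single eigenvalue λ = -1 with algebraic multiplicity 2.
Eigenvector v = (0,1); generalized eigenvector w with (A-λI)w=v is (1,-2).
General solution: e^(-t)[K_1·v + K_2·(t·v + w)].

x_1(t) = K_2e^(-t), x_2(t) = K_1e^(-t) + K_2te^(-t) - 2K_2e^(-t)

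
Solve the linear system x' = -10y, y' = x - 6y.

x(t) = -3K_1e^(-3t)sin(t) - K_1e^(-3t)cos(t) - K_2e^(-3t)sin(t) + 3K_2e^(-3t)cos(t), y(t) = -K_1e^(-3t)sin(t) + K_2e^(-3t)cos(t)

Coefficient matrix A = [[0, -10], [1, -6]].
Characteristic polynomial det(A - λI) = λ^2 + 6λ + 10 = 0.
Eigenvalues λ = -3 ± i (complex conjugate pair).
For λ=-3+i: an eigenvector is (-1,0) - i(-3,-1) = (-1 + 3i, 0 + i).
A real fundamental pair from Re and Im of e^((-3+i)t)v: X_1 = e^(-3t)(cos(t)·(-1,0) + sin(t)·(-3,-1)), X_2 = e^(-3t)(sin(t)·(-1,0) - cos(t)·(-3,-1)).
General solution: K_1X_1 + K_2X_2.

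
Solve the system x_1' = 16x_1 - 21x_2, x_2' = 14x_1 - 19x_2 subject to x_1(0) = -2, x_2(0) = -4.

Coefficient matrix A = [[16, -21], [14, -19]].
Characteristic polynomial det(A - λI) = λ^2 + 3λ - 10 = 0.
Eigenvalues λ = 2, -5.
For λ=2: (A-λI) row 1 is [14, -21], so an eigenvector is (3, 2).
For λ=-5: (A-λI) row 1 is [21, -21], so an eigenvector is (-1, -1).
General solution: C_1e^(2t)(3,2) + C_2e^(-5t)(-1,-1).
Applying x_1(0)=-2, x_2(0)=-4 gives C_1=2, C_2=8.

x_1(t) = 6e^(2t) - 8e^(-5t), x_2(t) = 4e^(2t) - 8e^(-5t)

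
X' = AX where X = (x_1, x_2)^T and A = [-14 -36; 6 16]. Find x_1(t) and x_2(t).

Coefficient matrix A = [[-14, -36], [6, 16]].
Characteristic polynomial det(A - λI) = λ^2 - 2λ - 8 = 0.
Eigenvalues λ = -2, 4.
For λ=-2: (A-λI) row 1 is [-12, -36], so an eigenvector is (3, -1).
For λ=4: (A-λI) row 1 is [-18, -36], so an eigenvector is (2, -1).
General solution: K_1e^(-2t)(3,-1) + K_2e^(4t)(2,-1).

x_1(t) = 3K_1e^(-2t) + 2K_2e^(4t), x_2(t) = -K_1e^(-2t) - K_2e^(4t)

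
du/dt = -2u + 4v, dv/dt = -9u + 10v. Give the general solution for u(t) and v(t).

Coefficient matrix A = [[-2, 4], [-9, 10]].
Characteristic polynomial det(A - λI) = λ^2 - 8λ + 16 = 0.
Single eigenvalue λ = 4 with algebraic multiplicity 2.
Eigenvector v = (2,3); generalized eigenvector w with (A-λI)w=v is (-1,-1).
General solution: e^(4t)[K_1·v + K_2·(t·v + w)].

u(t) = 2K_1e^(4t) + 2K_2te^(4t) - K_2e^(4t), v(t) = 3K_1e^(4t) + 3K_2te^(4t) - K_2e^(4t)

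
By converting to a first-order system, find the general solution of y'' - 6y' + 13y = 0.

Let x_1 = y, x_2 = y'. Then x_1' = x_2 and x_2' = -13x_1 + 6x_2.
A = [[0,1],[-13,6]]; det(A-λI) = λ^2 - 6λ + 13.
Eigenvalues λ = 3 ± 2i.

y(t) = K_1e^(3t)cos(2t) + K_2e^(3t)sin(2t)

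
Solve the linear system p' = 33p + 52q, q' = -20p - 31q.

p(t) = -2K_1e^(t)sin(4t) + 3K_1e^(t)cos(4t) + 3K_2e^(t)sin(4t) + 2K_2e^(t)cos(4t), q(t) = K_1e^(t)sin(4t) - 2K_1e^(t)cos(4t) - 2K_2e^(t)sin(4t) - K_2e^(t)cos(4t)

Coefficient matrix A = [[33, 52], [-20, -31]].
Characteristic polynomial det(A - λI) = λ^2 - 2λ + 17 = 0.
Eigenvalues λ = 1 ± 4i (complex conjugate pair).
For λ=1+4i: an eigenvector is (3,-2) - i(-2,1) = (3 + 2i, -2 - i).
A real fundamental pair from Re and Im of e^((1+4i)t)v: X_1 = e^(t)(cos(4t)·(3,-2) + sin(4t)·(-2,1)), X_2 = e^(t)(sin(4t)·(3,-2) - cos(4t)·(-2,1)).
General solution: K_1X_1 + K_2X_2.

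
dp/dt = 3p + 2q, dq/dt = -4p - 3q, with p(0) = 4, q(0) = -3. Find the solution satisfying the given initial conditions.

Coefficient matrix A = [[3, 2], [-4, -3]].
Characteristic polynomial det(A - λI) = λ^2 - 1 = 0.
Eigenvalues λ = -1, 1.
For λ=-1: (A-λI) row 1 is [4, 2], so an eigenvector is (1, -2).
For λ=1: (A-λI) row 1 is [2, 2], so an eigenvector is (1, -1).
General solution: C_1e^(-t)(1,-2) + C_2e^(t)(1,-1).
Applying p(0)=4, q(0)=-3 gives C_1=-1, C_2=5.

p(t) = 5e^(t) - e^(-t), q(t) = -5e^(t) + 2e^(-t)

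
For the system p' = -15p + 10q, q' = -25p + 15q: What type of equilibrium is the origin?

A = [[-15,10],[-25,15]]; det(A-λI) = λ^2 + 25.
λ = 0 ± 5i: zero real part.

center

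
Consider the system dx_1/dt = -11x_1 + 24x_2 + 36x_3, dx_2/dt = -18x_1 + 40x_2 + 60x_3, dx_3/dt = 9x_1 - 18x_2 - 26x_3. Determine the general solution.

Coefficient matrix A = [[-11, 24, 36], [-18, 40, 60], [9, -18, -26]].
det(A - λI) = 0 gives eigenvalues λ = 1, 4, -2.
For λ=1: eigenvector (-1,-2,1).
For λ=4: eigenvector (4,7,-3).
For λ=-2: eigenvector (-4,-6,3).
General solution: K_1e^(t)(-1,-2,1) + K_2e^(4t)(4,7,-3) + K_3e^(-2t)(-4,-6,3).

x_1(t) = -K_1e^(t) + 4K_2e^(4t) - 4K_3e^(-2t), x_2(t) = -2K_1e^(t) + 7K_2e^(4t) - 6K_3e^(-2t), x_3(t) = K_1e^(t) - 3K_2e^(4t) + 3K_3e^(-2t)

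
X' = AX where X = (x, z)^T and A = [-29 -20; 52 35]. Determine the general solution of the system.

Coefficient matrix A = [[-29, -20], [52, 35]].
Characteristic polynomial det(A - λI) = λ^2 - 6λ + 25 = 0.
Eigenvalues λ = 3 ± 4i (complex conjugate pair).
For λ=3+4i: an eigenvector is (2,-3) - i(-1,2) = (2 + i, -3 - 2i).
A real fundamental pair from Re and Im of e^((3+4i)t)v: X_1 = e^(3t)(cos(4t)·(2,-3) + sin(4t)·(-1,2)), X_2 = e^(3t)(sin(4t)·(2,-3) - cos(4t)·(-1,2)).
General solution: c_1X_1 + c_2X_2.

x(t) = -c_1e^(3t)sin(4t) + 2c_1e^(3t)cos(4t) + 2c_2e^(3t)sin(4t) + c_2e^(3t)cos(4t), z(t) = 2c_1e^(3t)sin(4t) - 3c_1e^(3t)cos(4t) - 3c_2e^(3t)sin(4t) - 2c_2e^(3t)cos(4t)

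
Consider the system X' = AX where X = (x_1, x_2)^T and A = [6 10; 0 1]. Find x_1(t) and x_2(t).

x_1(t) = 2C_1e^(t) - C_2e^(6t), x_2(t) = -C_1e^(t)

Coefficient matrix A = [[6, 10], [0, 1]].
Characteristic polynomial det(A - λI) = λ^2 - 7λ + 6 = 0.
Eigenvalues λ = 1, 6.
For λ=1: (A-λI) row 1 is [5, 10], so an eigenvector is (2, -1).
For λ=6: (A-λI) row 1 is [0, 10], so an eigenvector is (-1, 0).
General solution: C_1e^(t)(2,-1) + C_2e^(6t)(-1,0).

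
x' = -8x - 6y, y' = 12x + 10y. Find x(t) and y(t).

x(t) = C_1e^(4t) - C_2e^(-2t), y(t) = -2C_1e^(4t) + C_2e^(-2t)

Coefficient matrix A = [[-8, -6], [12, 10]].
Characteristic polynomial det(A - λI) = λ^2 - 2λ - 8 = 0.
Eigenvalues λ = 4, -2.
For λ=4: (A-λI) row 1 is [-12, -6], so an eigenvector is (1, -2).
For λ=-2: (A-λI) row 1 is [-6, -6], so an eigenvector is (-1, 1).
General solution: C_1e^(4t)(1,-2) + C_2e^(-2t)(-1,1).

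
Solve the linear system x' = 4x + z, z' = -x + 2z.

Coefficient matrix A = [[4, 1], [-1, 2]].
Characteristic polynomial det(A - λI) = λ^2 - 6λ + 9 = 0.
Single eigenvalue λ = 3 with algebraic multiplicity 2.
Eigenvector v = (1,-1); generalized eigenvector w with (A-λI)w=v is (1,0).
General solution: e^(3t)[K_1·v + K_2·(t·v + w)].

x(t) = K_1e^(3t) + K_2te^(3t) + K_2e^(3t), z(t) = -K_1e^(3t) - K_2te^(3t)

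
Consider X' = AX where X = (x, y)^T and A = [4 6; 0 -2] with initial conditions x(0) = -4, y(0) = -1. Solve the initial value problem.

Coefficient matrix A = [[4, 6], [0, -2]].
Characteristic polynomial det(A - λI) = λ^2 - 2λ - 8 = 0.
Eigenvalues λ = 4, -2.
For λ=4: (A-λI) row 1 is [0, 6], so an eigenvector is (-1, 0).
For λ=-2: (A-λI) row 1 is [6, 6], so an eigenvector is (1, -1).
General solution: K_1e^(4t)(-1,0) + K_2e^(-2t)(1,-1).
Applying x(0)=-4, y(0)=-1 gives K_1=5, K_2=1.

x(t) = -5e^(4t) + e^(-2t), y(t) = -e^(-2t)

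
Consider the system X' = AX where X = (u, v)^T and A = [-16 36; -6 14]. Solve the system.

u(t) = -3K_1e^(-4t) - 2K_2e^(2t), v(t) = -K_1e^(-4t) - K_2e^(2t)

Coefficient matrix A = [[-16, 36], [-6, 14]].
Characteristic polynomial det(A - λI) = λ^2 + 2λ - 8 = 0.
Eigenvalues λ = -4, 2.
For λ=-4: (A-λI) row 1 is [-12, 36], so an eigenvector is (-3, -1).
For λ=2: (A-λI) row 1 is [-18, 36], so an eigenvector is (-2, -1).
General solution: K_1e^(-4t)(-3,-1) + K_2e^(2t)(-2,-1).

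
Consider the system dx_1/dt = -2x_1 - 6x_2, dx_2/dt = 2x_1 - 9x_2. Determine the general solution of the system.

Coefficient matrix A = [[-2, -6], [2, -9]].
Characteristic polynomial det(A - λI) = λ^2 + 11λ + 30 = 0.
Eigenvalues λ = -6, -5.
For λ=-6: (A-λI) row 1 is [4, -6], so an eigenvector is (-3, -2).
For λ=-5: (A-λI) row 1 is [3, -6], so an eigenvector is (-2, -1).
General solution: C_1e^(-6t)(-3,-2) + C_2e^(-5t)(-2,-1).

x_1(t) = -3C_1e^(-6t) - 2C_2e^(-5t), x_2(t) = -2C_1e^(-6t) - C_2e^(-5t)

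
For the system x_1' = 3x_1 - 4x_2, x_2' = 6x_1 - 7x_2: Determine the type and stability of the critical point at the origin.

stable node

A = [[3,-4],[6,-7]]; det(A-λI) = λ^2 + 4λ + 3.
λ = -3, -1: both negative.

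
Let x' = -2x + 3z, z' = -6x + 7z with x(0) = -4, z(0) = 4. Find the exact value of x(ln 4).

2000

A = [[-2,3],[-6,7]]; eigenvalues λ = 4, 1.
Eigenvectors: (1,2) for λ=4, (1,1) for λ=1.
From the initial condition, c_1 = 8, c_2 = -12.
x(ln 4) = (8)(4^4)(1) + (-12)(4^1)(1) = 2000.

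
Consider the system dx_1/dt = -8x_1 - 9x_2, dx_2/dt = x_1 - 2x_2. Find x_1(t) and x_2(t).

x_1(t) = -3C_1e^(-5t) - 3C_2te^(-5t) - 2C_2e^(-5t), x_2(t) = C_1e^(-5t) + C_2te^(-5t) + C_2e^(-5t)

Coefficient matrix A = [[-8, -9], [1, -2]].
Characteristic polynomial det(A - λI) = λ^2 + 10λ + 25 = 0.
Single eigenvalue λ = -5 with algebraic multiplicity 2.
Eigenvector v = (-3,1); generalized eigenvector w with (A-λI)w=v is (-2,1).
General solution: e^(-5t)[C_1·v + C_2·(t·v + w)].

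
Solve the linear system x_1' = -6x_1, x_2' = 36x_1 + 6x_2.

x_1(t) = C_2e^(-6t), x_2(t) = -C_1e^(6t) - 3C_2e^(-6t)

Coefficient matrix A = [[-6, 0], [36, 6]].
Characteristic polynomial det(A - λI) = λ^2 - 36 = 0.
Eigenvalues λ = 6, -6.
For λ=6: (A-λI) row 1 is [-12, 0], so an eigenvector is (0, -1).
For λ=-6: (A-λI) row 2 is [36, 12], so an eigenvector is (1, -3).
General solution: C_1e^(6t)(0,-1) + C_2e^(-6t)(1,-3).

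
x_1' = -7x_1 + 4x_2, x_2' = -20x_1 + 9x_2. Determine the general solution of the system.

Coefficient matrix A = [[-7, 4], [-20, 9]].
Characteristic polynomial det(A - λI) = λ^2 - 2λ + 17 = 0.
Eigenvalues λ = 1 ± 4i (complex conjugate pair).
For λ=1+4i: an eigenvector is (0,-1) - i(-1,-2) = (0 + i, -1 + 2i).
A real fundamental pair from Re and Im of e^((1+4i)t)v: X_1 = e^(t)(cos(4t)·(0,-1) + sin(4t)·(-1,-2)), X_2 = e^(t)(sin(4t)·(0,-1) - cos(4t)·(-1,-2)).
General solution: c_1X_1 + c_2X_2.

x_1(t) = -c_1e^(t)sin(4t) + c_2e^(t)cos(4t), x_2(t) = -2c_1e^(t)sin(4t) - c_1e^(t)cos(4t) - c_2e^(t)sin(4t) + 2c_2e^(t)cos(4t)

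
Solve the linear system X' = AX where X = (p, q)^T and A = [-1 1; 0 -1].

p(t) = -K_1e^(-t) - K_2te^(-t) + 3K_2e^(-t), q(t) = -K_2e^(-t)

Coefficient matrix A = [[-1, 1], [0, -1]].
Characteristic polynomial det(A - λI) = λ^2 + 2λ + 1 = 0.
Single eigenvalue λ = -1 with algebraic multiplicity 2.
Eigenvector v = (-1,0); generalized eigenvector w with (A-λI)w=v is (3,-1).
General solution: e^(-t)[K_1·v + K_2·(t·v + w)].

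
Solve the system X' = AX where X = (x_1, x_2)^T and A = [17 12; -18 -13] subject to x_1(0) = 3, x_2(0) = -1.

x_1(t) = 7e^(5t) - 4e^(-t), x_2(t) = -7e^(5t) + 6e^(-t)

Coefficient matrix A = [[17, 12], [-18, -13]].
Characteristic polynomial det(A - λI) = λ^2 - 4λ - 5 = 0.
Eigenvalues λ = 5, -1.
For λ=5: (A-λI) row 1 is [12, 12], so an eigenvector is (1, -1).
For λ=-1: (A-λI) row 1 is [18, 12], so an eigenvector is (2, -3).
General solution: K_1e^(5t)(1,-1) + K_2e^(-t)(2,-3).
Applying x_1(0)=3, x_2(0)=-1 gives K_1=7, K_2=-2.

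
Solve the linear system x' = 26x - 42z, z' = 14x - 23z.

x(t) = -2C_1e^(5t) - 3C_2e^(-2t), z(t) = -C_1e^(5t) - 2C_2e^(-2t)

Coefficient matrix A = [[26, -42], [14, -23]].
Characteristic polynomial det(A - λI) = λ^2 - 3λ - 10 = 0.
Eigenvalues λ = 5, -2.
For λ=5: (A-λI) row 1 is [21, -42], so an eigenvector is (-2, -1).
For λ=-2: (A-λI) row 1 is [28, -42], so an eigenvector is (-3, -2).
General solution: C_1e^(5t)(-2,-1) + C_2e^(-2t)(-3,-2).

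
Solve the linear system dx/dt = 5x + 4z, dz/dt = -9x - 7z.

Coefficient matrix A = [[5, 4], [-9, -7]].
Characteristic polynomial det(A - λI) = λ^2 + 2λ + 1 = 0.
Single eigenvalue λ = -1 with algebraic multiplicity 2.
Eigenvector v = (-2,3); generalized eigenvector w with (A-λI)w=v is (1,-2).
General solution: e^(-t)[C_1·v + C_2·(t·v + w)].

x(t) = -2C_1e^(-t) - 2C_2te^(-t) + C_2e^(-t), z(t) = 3C_1e^(-t) + 3C_2te^(-t) - 2C_2e^(-t)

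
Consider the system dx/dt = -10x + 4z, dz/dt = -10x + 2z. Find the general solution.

x(t) = c_1e^(-4t)sin(2t) + c_1e^(-4t)cos(2t) + c_2e^(-4t)sin(2t) - c_2e^(-4t)cos(2t), z(t) = c_1e^(-4t)sin(2t) + 2c_1e^(-4t)cos(2t) + 2c_2e^(-4t)sin(2t) - c_2e^(-4t)cos(2t)

Coefficient matrix A = [[-10, 4], [-10, 2]].
Characteristic polynomial det(A - λI) = λ^2 + 8λ + 20 = 0.
Eigenvalues λ = -4 ± 2i (complex conjugate pair).
For λ=-4+2i: an eigenvector is (1,2) - i(1,1) = (1 - i, 2 - i).
A real fundamental pair from Re and Im of e^((-4+2i)t)v: X_1 = e^(-4t)(cos(2t)·(1,2) + sin(2t)·(1,1)), X_2 = e^(-4t)(sin(2t)·(1,2) - cos(2t)·(1,1)).
General solution: c_1X_1 + c_2X_2.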